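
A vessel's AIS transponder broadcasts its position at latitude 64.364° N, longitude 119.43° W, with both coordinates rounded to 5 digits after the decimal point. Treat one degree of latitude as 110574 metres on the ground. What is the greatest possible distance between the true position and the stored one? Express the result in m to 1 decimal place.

0.6 m

Rounding to 5 decimal places leaves each coordinate within ±5e-06° of the true value.
N–S: 5e-06° × 110574 m/° = 0.55287 m.
East–west component at 64.364°: 5e-06° × 110574 × cos 64.364° ≈ 5e-06 × 47840.1 ≈ 0.2392 m.
The two errors are perpendicular, so the maximum displacement is √(0.55287² + 0.2392²) ≈ 0.602397 m.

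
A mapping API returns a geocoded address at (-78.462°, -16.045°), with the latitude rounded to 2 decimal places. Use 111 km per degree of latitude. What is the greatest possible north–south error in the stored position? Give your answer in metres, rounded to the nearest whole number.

555 metres

Rounding to 2 decimal places leaves the latitude within ±0.005° of the true value.
Along the meridian that is 0.005° × 111000 m/° = 555 m.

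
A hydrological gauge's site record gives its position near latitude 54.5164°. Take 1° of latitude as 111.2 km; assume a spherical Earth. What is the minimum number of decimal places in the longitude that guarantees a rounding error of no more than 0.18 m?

6

At 54.5164° one degree of longitude covers 111200 × cos 54.5164° ≈ 111200 × 0.5805 ≈ 64548.3 m.
N decimal places → at most half a unit in the last place, 0.5 × 10⁻ᴺ° = 64548.3/2 × 10⁻ᴺ m.
Need 0.5 × 64548.3 × 10⁻ᴺ ≤ 0.18 → 10⁻ᴺ ≤ 5.577e-06, so N ≥ 5.25.
At 5 places the error can reach 0.323 m, but 6 places keeps it to 0.0323 m.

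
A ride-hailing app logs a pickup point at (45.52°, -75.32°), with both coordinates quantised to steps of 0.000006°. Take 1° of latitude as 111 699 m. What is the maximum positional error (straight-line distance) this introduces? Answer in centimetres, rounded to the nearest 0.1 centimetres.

40.9 centimetres

With a 0.000006° grid the true value lies within half a step, ±0.000006°/2 = ±3e-06°, of the stored one.
Latitude error → 3e-06 × 111699 = 0.335097 m along the meridian.
East–west component at 45.52°: 3e-06° × 111699 × cos 45.52° ≈ 3e-06 × 78263 ≈ 0.234789 m.
The two errors are perpendicular, so the maximum displacement is √(0.335097² + 0.234789²) ≈ 0.409165 m.
That is 0.409165 m = 40.916 cm.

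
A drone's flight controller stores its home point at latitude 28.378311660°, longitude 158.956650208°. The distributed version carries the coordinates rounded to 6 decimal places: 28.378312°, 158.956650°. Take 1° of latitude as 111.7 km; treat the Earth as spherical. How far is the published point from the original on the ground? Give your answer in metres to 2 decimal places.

The latitude changed by -0.000000340° and the longitude by +0.000000208°.
North–south shift: -0.000000340 × 111700 = -0.037978 m.
E–W at 28.3783°: 0.000000208° × 111700 × cos 28.3783° = 0.000000208 × 111700 × 0.8798 ≈ 0.0204416 m.
Distance: √(0.037978² + 0.0204416²) ≈ 0.0431299 m.

0.04 metres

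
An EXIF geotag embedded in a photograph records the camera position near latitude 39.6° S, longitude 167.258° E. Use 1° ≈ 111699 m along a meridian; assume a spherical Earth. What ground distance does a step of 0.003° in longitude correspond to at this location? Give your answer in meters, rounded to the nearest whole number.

0.003° of longitude at 39.6° is 0.003 × 111699 × cos 39.6° ≈ 0.003 × 86065.6 = 258.197 m.

258 meters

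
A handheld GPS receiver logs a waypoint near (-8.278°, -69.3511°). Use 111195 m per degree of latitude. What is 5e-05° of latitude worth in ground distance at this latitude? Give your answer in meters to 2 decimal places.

5.56 meters

Along a meridian 5e-05° is 5e-05 × 111195 = 5.55975 m.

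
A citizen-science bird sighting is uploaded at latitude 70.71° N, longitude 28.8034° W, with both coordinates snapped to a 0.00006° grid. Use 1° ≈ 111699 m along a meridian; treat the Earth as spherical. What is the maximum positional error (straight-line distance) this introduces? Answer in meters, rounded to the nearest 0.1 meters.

With a 0.00006° grid the true value lies within half a step, ±0.00006°/2 = ±3e-05°, of the stored one.
N–S: 3e-05° × 111699 m/° = 3.35097 m.
Longitude error → 3e-05 × 111699 × cos 70.71° = 3e-05 × 111699 × 0.3303 ≈ 1.10699 m.
The two errors are perpendicular, so the maximum displacement is √(3.35097² + 1.10699²) ≈ 3.52908 m.

3.5 meters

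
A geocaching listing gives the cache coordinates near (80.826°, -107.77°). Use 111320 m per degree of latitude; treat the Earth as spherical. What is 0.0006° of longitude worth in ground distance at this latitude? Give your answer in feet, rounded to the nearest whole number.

35 feet

At 80.826° a degree of longitude is 111320 × cos 80.826° ≈ 17748.1 m, so 0.0006° corresponds to 10.6489 m.
In feet: 10.6489 m ÷ 0.3048 ≈ 34.937 ft.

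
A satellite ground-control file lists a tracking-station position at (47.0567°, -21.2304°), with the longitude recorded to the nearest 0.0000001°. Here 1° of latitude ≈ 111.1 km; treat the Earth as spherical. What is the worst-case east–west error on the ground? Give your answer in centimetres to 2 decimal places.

0.38 centimetres

Rounding to 7 decimal places leaves the longitude within ±5e-08° of the true value.
One degree of longitude at 47.0567° is 111100 × cos 47.0567° ≈ 111100 × 0.6813 = 75689.6 m.
Maximum E–W displacement: 5e-08 × 75689.6 = 0.00378448 m.
That is 0.00378448 m = 0.37845 cm.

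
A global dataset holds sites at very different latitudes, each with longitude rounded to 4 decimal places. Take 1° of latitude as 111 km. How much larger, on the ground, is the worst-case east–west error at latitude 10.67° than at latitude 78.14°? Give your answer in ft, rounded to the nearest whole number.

Rounding to 4 decimal places leaves the longitude within ±5e-05° of the true value.
Error at 10.67° = 5e-05° × 111000 × cos 10.67° ≈ 5.55 × 0.9827 = 5.454 m.
Error at 78.14° = 5e-05° × 111000 × cos 78.14° ≈ 5.55 × 0.2055 = 1.1406 m.
So the lower-latitude error exceeds the higher by 5.454 − 1.1406 = 4.3134 m.
In feet: 4.3134 m ÷ 0.3048 ≈ 14.152 ft.

14 ft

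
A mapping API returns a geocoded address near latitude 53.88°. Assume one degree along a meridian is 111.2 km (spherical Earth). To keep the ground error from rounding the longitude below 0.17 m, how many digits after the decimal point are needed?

At 53.88° one degree of longitude covers 111200 × cos 53.88° ≈ 111200 × 0.5895 ≈ 65550 m.
Rounding to N decimal places gives at most 0.5 × 10⁻ᴺ degrees of error, i.e. 0.5 × 10⁻ᴺ × 65550 m.
Need 0.5 × 65550 × 10⁻ᴺ ≤ 0.17 → 10⁻ᴺ ≤ 5.187e-06, so N ≥ 5.29.
N = 5 would give 0.328 m (too coarse); N = 6 gives 0.0328 m ≤ 0.17 m.

6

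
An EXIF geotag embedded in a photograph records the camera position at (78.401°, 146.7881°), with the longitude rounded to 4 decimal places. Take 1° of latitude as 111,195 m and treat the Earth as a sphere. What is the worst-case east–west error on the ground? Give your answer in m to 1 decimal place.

Rounding to 4 decimal places leaves the longitude within ±5e-05° of the true value.
One degree of longitude at 78.401° is 111195 × cos 78.401° ≈ 111195 × 0.2011 = 22357 m.
East–west error: 5e-05° × 22357 m/° ≈ 1.11785 m.

1.1 m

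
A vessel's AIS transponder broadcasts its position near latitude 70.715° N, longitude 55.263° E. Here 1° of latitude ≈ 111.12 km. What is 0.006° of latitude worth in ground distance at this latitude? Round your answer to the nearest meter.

667 meters

Along a meridian 0.006° is 0.006 × 111120 = 666.72 m.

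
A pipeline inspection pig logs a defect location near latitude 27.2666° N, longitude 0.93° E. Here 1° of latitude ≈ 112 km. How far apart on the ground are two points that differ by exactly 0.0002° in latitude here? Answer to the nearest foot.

Along a meridian 0.0002° is 0.0002 × 112000 = 22.4 m.
Converting: 22.4 m × 3.2808 ft/m ≈ 73.491 ft.

73 feet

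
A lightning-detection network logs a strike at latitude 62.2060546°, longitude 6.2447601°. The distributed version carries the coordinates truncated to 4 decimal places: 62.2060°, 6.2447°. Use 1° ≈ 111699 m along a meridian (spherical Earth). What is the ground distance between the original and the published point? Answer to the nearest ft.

22 ft

The latitude changed by +0.0000546° and the longitude by +0.0000601°.
N–S: 0.0000546° × 111699 m/° = 6.09877 m.
East–west at this latitude: 0.0000601° × 111699 × cos 62.206° ≈ 0.0000601 × 52084.6 = 3.13028 m.
Combined displacement = (6.09877² + 3.13028²)^½ ≈ 6.85519 m.
In feet: 6.85519 m ÷ 0.3048 ≈ 22.491 ft.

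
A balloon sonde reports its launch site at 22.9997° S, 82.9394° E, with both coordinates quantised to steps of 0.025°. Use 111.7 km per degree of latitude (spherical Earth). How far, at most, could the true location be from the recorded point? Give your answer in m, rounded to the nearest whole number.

1898 m

With a 0.025° grid the true value lies within half a step, ±0.025°/2 = ±0.0125°, of the stored one.
Latitude error → 0.0125 × 111700 = 1396.25 m along the meridian.
Longitude error → 0.0125 × 111700 × cos 22.9997° = 0.0125 × 111700 × 0.9205 ≈ 1285.26 m.
Worst case both components are at the extreme and orthogonal: √(1396.25² + 1285.26²) ≈ 1897.74 m.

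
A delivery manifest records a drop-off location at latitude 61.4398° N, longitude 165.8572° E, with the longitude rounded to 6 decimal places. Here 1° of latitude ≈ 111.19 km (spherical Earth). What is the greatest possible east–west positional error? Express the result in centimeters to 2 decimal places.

Rounding to 6 decimal places leaves the longitude within ±5e-07° of the true value.
Parallels shrink by cos φ, so at 61.4398° a degree of longitude is 111190 × 0.4781 ≈ 53157.9 m.
Maximum E–W displacement: 5e-07 × 53157.9 = 0.026579 m.
That is 0.026579 m = 2.6579 cm.

2.66 centimeters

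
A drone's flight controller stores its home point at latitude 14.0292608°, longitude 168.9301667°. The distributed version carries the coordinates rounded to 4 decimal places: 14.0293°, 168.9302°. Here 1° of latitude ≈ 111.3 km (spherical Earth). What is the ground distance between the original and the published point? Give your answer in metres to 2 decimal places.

5.65 metres

Δlat = 14.0292608 − 14.0293 = -0.0000392°; Δlon = 168.9301667 − 168.9302 = -0.0000333°.
N–S: -0.0000392° × 111300 m/° = -4.36296 m.
East–west at this latitude: -0.0000333° × 111300 × cos 14.0293° ≈ -0.0000333 × 107980 = -3.59574 m.
Hypotenuse of the two orthogonal shifts: √(4.36296² + 3.59574²) = 5.65374 m.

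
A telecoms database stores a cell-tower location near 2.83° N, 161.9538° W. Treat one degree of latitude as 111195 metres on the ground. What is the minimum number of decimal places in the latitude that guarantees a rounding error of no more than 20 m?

One degree of latitude covers 111195 m.
Rounding to N decimal places gives at most 0.5 × 10⁻ᴺ degrees of error, i.e. 0.5 × 10⁻ᴺ × 111195 m.
Setting 55597.5 × 10⁻ᴺ ≤ 20 gives 10ᴺ ≥ 2780, i.e. N ≥ 3.44.
So 4 decimal places suffice (5.56 m); 3 would allow up to 55.6 m.

4 decimal places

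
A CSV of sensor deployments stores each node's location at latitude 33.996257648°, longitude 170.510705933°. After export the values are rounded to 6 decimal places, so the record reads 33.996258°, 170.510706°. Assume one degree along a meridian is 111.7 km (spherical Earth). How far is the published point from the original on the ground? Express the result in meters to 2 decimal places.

0.04 meters

The latitude changed by -0.000000352° and the longitude by -0.000000067°.
North–south shift: -0.000000352 × 111700 = -0.0393184 m.
E–W at 33.9963°: -0.000000067° × 111700 × cos 33.9963° = -0.000000067 × 111700 × 0.8291 ≈ -0.00620471 m.
Hypotenuse of the two orthogonal shifts: √(0.0393184² + 0.00620471²) = 0.039805 m.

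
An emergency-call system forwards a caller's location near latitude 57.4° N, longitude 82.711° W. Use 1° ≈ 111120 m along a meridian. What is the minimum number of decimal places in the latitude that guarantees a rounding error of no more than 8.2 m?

4 decimal places

One degree of latitude covers 111120 m.
N decimal places → at most half a unit in the last place, 0.5 × 10⁻ᴺ° = 111120/2 × 10⁻ᴺ m.
Setting 55560 × 10⁻ᴺ ≤ 8.2 gives 10ᴺ ≥ 6776, i.e. N ≥ 3.83.
So 4 decimal places suffice (5.56 m); 3 would allow up to 55.6 m.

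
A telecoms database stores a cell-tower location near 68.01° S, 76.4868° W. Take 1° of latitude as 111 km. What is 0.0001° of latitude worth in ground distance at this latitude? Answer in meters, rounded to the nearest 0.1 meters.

11.1 meters

Along a meridian 0.0001° is 0.0001 × 111000 = 11.1 m.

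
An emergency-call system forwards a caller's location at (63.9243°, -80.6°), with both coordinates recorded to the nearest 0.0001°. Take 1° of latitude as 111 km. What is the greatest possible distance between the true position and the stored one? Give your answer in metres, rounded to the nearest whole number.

Rounding to 4 decimal places leaves each coordinate within ±5e-05° of the true value.
Latitude error → 5e-05 × 111000 = 5.55 m along the meridian.
East–west component at 63.9243°: 5e-05° × 111000 × cos 63.9243° ≈ 5e-05 × 48791 ≈ 2.43955 m.
Combining orthogonally: (5.55² + 2.43955²)^½ ≈ 6.0625 m.

6 metres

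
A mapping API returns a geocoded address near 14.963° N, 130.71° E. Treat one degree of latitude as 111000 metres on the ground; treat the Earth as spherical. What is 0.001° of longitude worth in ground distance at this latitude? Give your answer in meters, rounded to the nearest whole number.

0.001° of longitude at 14.963° is 0.001 × 111000 × cos 14.963° ≈ 0.001 × 107236 = 107.236 m.

107 meters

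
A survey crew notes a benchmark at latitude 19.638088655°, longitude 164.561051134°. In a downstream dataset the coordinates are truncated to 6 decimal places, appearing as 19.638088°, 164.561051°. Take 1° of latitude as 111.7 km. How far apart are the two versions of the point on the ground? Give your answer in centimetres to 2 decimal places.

Δlat = 19.638088655 − 19.638088 = +0.000000655°; Δlon = 164.561051134 − 164.561051 = +0.000000134°.
N–S: 0.000000655° × 111700 m/° = 0.0731635 m.
E–W at 19.6381°: 0.000000134° × 111700 × cos 19.6381° = 0.000000134 × 111700 × 0.9418 ≈ 0.0140972 m.
Combined displacement = (0.0731635² + 0.0140972²)^½ ≈ 0.0745093 m.
That is 0.0745093 m = 7.4509 cm.

7.45 centimetres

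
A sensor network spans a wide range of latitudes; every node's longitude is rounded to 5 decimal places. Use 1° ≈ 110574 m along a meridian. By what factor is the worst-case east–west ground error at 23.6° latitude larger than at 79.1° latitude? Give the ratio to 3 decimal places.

4.846

Rounding to 5 decimal places leaves the longitude within ±5e-06° of the true value.
At 23.6°: 5e-06° × 110574 × cos 23.6° = 5e-06 × 110574 × 0.9164 ≈ 0.50663 m.
Error at 79.1° = 5e-06° × 110574 × cos 79.1° ≈ 0.55287 × 0.1891 = 0.10455 m.
Ratio: 0.50663 / 0.10455 = cos 23.6° / cos 79.1° ≈ 4.8460.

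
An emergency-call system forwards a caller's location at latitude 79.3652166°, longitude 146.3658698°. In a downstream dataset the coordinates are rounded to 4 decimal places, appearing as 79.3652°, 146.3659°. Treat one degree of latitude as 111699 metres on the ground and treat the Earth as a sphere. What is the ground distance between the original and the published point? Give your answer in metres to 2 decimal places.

1.96 metres

The latitude changed by +0.0000166° and the longitude by -0.0000302°.
North–south shift: 0.0000166 × 111699 = 1.8542 m.
East–west at this latitude: -0.0000302° × 111699 × cos 79.3652° ≈ -0.0000302 × 20613.9 = -0.622539 m.
Hypotenuse of the two orthogonal shifts: √(1.8542² + 0.622539²) = 1.95592 m.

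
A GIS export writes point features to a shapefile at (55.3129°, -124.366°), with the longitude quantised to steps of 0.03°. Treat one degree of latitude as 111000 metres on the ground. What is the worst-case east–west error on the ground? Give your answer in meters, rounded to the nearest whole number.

With a 0.03° grid the true value lies within half a step, ±0.03°/2 = ±0.015°, of the stored one.
At latitude 55.3129° a degree of longitude spans 111000 m × cos 55.3129° = 111000 × 0.5691 ≈ 63169.5 m.
Maximum E–W displacement: 0.015 × 63169.5 = 947.542 m.

948 meters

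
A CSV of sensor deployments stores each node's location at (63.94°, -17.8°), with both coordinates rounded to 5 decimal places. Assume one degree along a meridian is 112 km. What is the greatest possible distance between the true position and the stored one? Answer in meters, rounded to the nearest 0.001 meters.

Rounding to 5 decimal places leaves each coordinate within ±5e-06° of the true value.
N–S: 5e-06° × 112000 m/° = 0.56 m.
E–W at 63.94°: 5e-06° × 112000 × cos 63.94° = 5e-06 × 112000 × 0.4393 ≈ 0.246015 m.
Worst case both components are at the extreme and orthogonal: √(0.56² + 0.246015²) ≈ 0.611656 m.

0.612 meters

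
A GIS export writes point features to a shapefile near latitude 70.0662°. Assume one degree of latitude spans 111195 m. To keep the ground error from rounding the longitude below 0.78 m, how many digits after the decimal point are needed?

At 70.0662° one degree of longitude covers 111195 × cos 70.0662° ≈ 111195 × 0.3409 ≈ 37910.2 m.
With N decimal places the half-ulp bound is 0.5·10⁻ᴺ°, or 0.5·10⁻ᴺ × 37910.2 m on the ground.
Setting 18955.1 × 10⁻ᴺ ≤ 0.78 gives 10ᴺ ≥ 2.43e+04, i.e. N ≥ 4.39.
N = 4 would give 1.9 m (too coarse); N = 5 gives 0.19 m ≤ 0.78 m.

5 decimal places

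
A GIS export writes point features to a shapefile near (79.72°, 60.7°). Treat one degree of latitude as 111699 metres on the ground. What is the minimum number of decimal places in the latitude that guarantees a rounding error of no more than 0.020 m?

7 decimal places

One degree of latitude covers 111699 m.
With N decimal places the half-ulp bound is 0.5·10⁻ᴺ°, or 0.5·10⁻ᴺ × 111699 m on the ground.
Need 0.5 × 111699 × 10⁻ᴺ ≤ 0.020 → 10⁻ᴺ ≤ 3.581e-07, so N ≥ 6.45.
So 7 decimal places suffice (0.00558 m); 6 would allow up to 0.0558 m.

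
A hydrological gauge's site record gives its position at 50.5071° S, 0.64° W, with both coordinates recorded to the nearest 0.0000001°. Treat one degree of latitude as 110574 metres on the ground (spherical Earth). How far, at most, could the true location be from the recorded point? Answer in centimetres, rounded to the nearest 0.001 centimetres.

0.655 centimetres

Rounding to 7 decimal places leaves each coordinate within ±5e-08° of the true value.
North–south component: 5e-08° × 110574 = 0.0055287 m.
Longitude error → 5e-08 × 110574 × cos 50.5071° = 5e-08 × 110574 × 0.6360 ≈ 0.00351616 m.
Combining orthogonally: (0.0055287² + 0.00351616²)^½ ≈ 0.00655209 m.
That is 0.00655209 m = 0.65521 cm.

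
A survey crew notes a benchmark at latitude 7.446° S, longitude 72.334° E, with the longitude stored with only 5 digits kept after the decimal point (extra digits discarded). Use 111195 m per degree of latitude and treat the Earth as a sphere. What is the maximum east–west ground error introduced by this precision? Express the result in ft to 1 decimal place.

Truncating at 5 decimal places can drop up to a full unit in the last place, so the longitude may be off by as much as 1e-05°.
One degree of longitude at 7.446° is 111195 × cos 7.446° ≈ 111195 × 0.9916 = 110257 m.
So at most 1e-05° × 110257 ≈ 1.10257 m east–west.
Converting: 1.10257 m × 3.2808 ft/m ≈ 3.6174 ft.

3.6 ft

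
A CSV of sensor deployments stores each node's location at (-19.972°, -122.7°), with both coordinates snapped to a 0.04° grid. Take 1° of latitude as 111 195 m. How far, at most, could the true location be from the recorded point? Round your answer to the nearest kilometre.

3 kilometres

With a 0.04° grid the true value lies within half a step, ±0.04°/2 = ±0.02°, of the stored one.
Latitude error → 0.02 × 111195 = 2223.9 m along the meridian.
East–west component at 19.972°: 0.02° × 111195 × cos 19.972° ≈ 0.02 × 104508 ≈ 2090.15 m.
The two errors are perpendicular, so the maximum displacement is √(2223.9² + 2090.15²) ≈ 3051.96 m.
That is 3051.96 m = 3.052 km.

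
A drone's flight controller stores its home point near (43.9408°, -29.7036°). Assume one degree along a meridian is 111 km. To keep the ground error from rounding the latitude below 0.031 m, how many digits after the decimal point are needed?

One degree of latitude covers 111000 m.
With N decimal places the half-ulp bound is 0.5·10⁻ᴺ°, or 0.5·10⁻ᴺ × 111000 m on the ground.
Setting 55500 × 10⁻ᴺ ≤ 0.031 gives 10ᴺ ≥ 1.79e+06, i.e. N ≥ 6.25.
N = 6 would give 0.0555 m (too coarse); N = 7 gives 0.00555 m ≤ 0.031 m.

7 decimal places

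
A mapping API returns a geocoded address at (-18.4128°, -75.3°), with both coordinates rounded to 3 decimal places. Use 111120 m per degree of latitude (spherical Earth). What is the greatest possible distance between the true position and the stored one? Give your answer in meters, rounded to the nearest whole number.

Rounding to 3 decimal places leaves each coordinate within ±0.0005° of the true value.
N–S: 0.0005° × 111120 m/° = 55.56 m.
Longitude error → 0.0005 × 111120 × cos 18.4128° = 0.0005 × 111120 × 0.9488 ≈ 52.7156 m.
Combining orthogonally: (55.56² + 52.7156²)^½ ≈ 76.5888 m.

77 meters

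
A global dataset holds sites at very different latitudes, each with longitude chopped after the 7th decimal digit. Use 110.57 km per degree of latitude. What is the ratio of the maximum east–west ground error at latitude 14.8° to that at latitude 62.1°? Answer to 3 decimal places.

Truncating at 7 decimal places can drop up to a full unit in the last place, so the longitude may be off by as much as 1e-07°.
At 14.8°: 1e-07° × 110570 × cos 14.8° = 1e-07 × 110570 × 0.9668 ≈ 0.01069 m.
Error at 62.1° = 1e-07° × 110570 × cos 62.1° ≈ 0.011057 × 0.4679 = 0.0051739 m.
Ratio: 0.01069 / 0.0051739 = cos 14.8° / cos 62.1° ≈ 2.0662.

2.066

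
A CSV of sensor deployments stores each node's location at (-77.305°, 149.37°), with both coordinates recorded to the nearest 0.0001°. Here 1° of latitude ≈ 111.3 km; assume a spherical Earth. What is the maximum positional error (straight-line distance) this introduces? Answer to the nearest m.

6 m

Rounding to 4 decimal places leaves each coordinate within ±5e-05° of the true value.
N–S: 5e-05° × 111300 m/° = 5.565 m.
Longitude error → 5e-05 × 111300 × cos 77.305° = 5e-05 × 111300 × 0.2198 ≈ 1.22297 m.
Combining orthogonally: (5.565² + 1.22297²)^½ ≈ 5.6978 m.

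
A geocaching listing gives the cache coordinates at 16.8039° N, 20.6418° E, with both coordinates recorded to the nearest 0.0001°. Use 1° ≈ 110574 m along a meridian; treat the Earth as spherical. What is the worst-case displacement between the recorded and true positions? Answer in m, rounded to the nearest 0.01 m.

Rounding to 4 decimal places leaves each coordinate within ±5e-05° of the true value.
Latitude error → 5e-05 × 110574 = 5.5287 m along the meridian.
Longitude error → 5e-05 × 110574 × cos 16.8039° = 5e-05 × 110574 × 0.9573 ≈ 5.29262 m.
The two errors are perpendicular, so the maximum displacement is √(5.5287² + 5.29262²) ≈ 7.65365 m.

7.65 m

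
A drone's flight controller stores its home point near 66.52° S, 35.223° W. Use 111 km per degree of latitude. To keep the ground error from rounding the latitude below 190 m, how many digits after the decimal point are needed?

One degree of latitude covers 111000 m.
N decimal places → at most half a unit in the last place, 0.5 × 10⁻ᴺ° = 111000/2 × 10⁻ᴺ m.
Need 0.5 × 111000 × 10⁻ᴺ ≤ 190 → 10⁻ᴺ ≤ 3.423e-03, so N ≥ 2.47.
N = 2 would give 555 m (too coarse); N = 3 gives 55.5 m ≤ 190 m.

3 decimal places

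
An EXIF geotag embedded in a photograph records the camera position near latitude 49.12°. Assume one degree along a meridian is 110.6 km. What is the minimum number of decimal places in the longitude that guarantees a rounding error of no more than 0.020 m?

7 decimal places

At 49.12° one degree of longitude covers 110600 × cos 49.12° ≈ 110600 × 0.6545 ≈ 72385.1 m.
With N decimal places the half-ulp bound is 0.5·10⁻ᴺ°, or 0.5·10⁻ᴺ × 72385.1 m on the ground.
Setting 36192.6 × 10⁻ᴺ ≤ 0.020 gives 10ᴺ ≥ 1.81e+06, i.e. N ≥ 6.26.
At 6 places the error can reach 0.0362 m, but 7 places keeps it to 0.00362 m.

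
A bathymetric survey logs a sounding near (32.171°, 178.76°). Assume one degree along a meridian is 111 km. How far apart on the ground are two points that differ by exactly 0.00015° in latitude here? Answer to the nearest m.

0.00015° × 111000 m/° = 16.65 m.

17 m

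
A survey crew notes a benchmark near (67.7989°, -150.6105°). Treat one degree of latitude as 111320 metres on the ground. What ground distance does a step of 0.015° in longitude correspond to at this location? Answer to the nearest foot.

2070 feet

0.015° of longitude at 67.7989° is 0.015 × 111320 × cos 67.7989° ≈ 0.015 × 42063.2 = 630.948 m.
Converting: 630.948 m × 3.2808 ft/m ≈ 2070 ft.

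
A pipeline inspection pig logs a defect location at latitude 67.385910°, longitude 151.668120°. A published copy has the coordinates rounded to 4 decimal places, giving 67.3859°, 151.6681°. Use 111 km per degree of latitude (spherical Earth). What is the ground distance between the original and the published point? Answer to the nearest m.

1 m

Δlat = 67.385910 − 67.3859 = +0.000010°; Δlon = 151.668120 − 151.6681 = +0.000020°.
N–S: 0.000010° × 111000 m/° = 1.11 m.
East–west at this latitude: 0.000020° × 111000 × cos 67.3859° ≈ 0.000020 × 42682 = 0.85364 m.
Hypotenuse of the two orthogonal shifts: √(1.11² + 0.85364²) = 1.40029 m.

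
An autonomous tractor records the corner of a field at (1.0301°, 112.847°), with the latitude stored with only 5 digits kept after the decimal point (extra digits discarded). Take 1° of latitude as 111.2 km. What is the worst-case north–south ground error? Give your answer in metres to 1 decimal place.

1.1 metres

Truncating at 5 decimal places can drop up to a full unit in the last place, so the latitude may be off by as much as 1e-05°.
Along the meridian that is 1e-05° × 111200 m/° = 1.112 m.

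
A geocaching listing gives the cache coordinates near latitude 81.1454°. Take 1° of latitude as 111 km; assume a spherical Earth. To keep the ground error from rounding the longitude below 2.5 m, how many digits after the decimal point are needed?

At 81.1454° one degree of longitude covers 111000 × cos 81.1454° ≈ 111000 × 0.1539 ≈ 17086 m.
N decimal places → at most half a unit in the last place, 0.5 × 10⁻ᴺ° = 17086/2 × 10⁻ᴺ m.
Need 0.5 × 17086 × 10⁻ᴺ ≤ 2.5 → 10⁻ᴺ ≤ 2.926e-04, so N ≥ 3.53.
N = 3 would give 8.54 m (too coarse); N = 4 gives 0.854 m ≤ 2.5 m.

4 decimal places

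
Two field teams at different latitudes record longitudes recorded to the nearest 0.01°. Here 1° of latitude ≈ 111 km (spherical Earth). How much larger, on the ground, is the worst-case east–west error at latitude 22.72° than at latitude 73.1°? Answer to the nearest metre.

Rounding to 2 decimal places leaves the longitude within ±0.005° of the true value.
At 22.72°: 0.005° × 111000 × cos 22.72° = 0.005 × 111000 × 0.9224 ≈ 511.93 m.
At 73.1°: 0.005° × 111000 × cos 73.1° = 0.005 × 111000 × 0.2907 ≈ 161.34 m.
Difference: 511.93 − 161.34 = 350.59 m.

351 metres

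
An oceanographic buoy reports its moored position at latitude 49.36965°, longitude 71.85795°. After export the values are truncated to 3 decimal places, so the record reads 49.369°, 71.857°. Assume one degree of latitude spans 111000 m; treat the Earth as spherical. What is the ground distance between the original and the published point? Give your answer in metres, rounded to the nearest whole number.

100 metres

The latitude changed by +0.00065° and the longitude by +0.00095°.
N–S: 0.00065° × 111000 m/° = 72.15 m.
East–west at this latitude: 0.00095° × 111000 × cos 49.369° ≈ 0.00095 × 72281.5 = 68.6675 m.
Hypotenuse of the two orthogonal shifts: √(72.15² + 68.6675²) = 99.6034 m.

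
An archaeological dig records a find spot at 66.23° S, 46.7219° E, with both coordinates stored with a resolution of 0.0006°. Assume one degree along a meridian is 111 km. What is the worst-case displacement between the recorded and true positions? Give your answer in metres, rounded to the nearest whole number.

With a 0.0006° grid the true value lies within half a step, ±0.0006°/2 = ±0.0003°, of the stored one.
N–S: 0.0003° × 111000 m/° = 33.3 m.
East–west component at 66.23°: 0.0003° × 111000 × cos 66.23° ≈ 0.0003 × 44740.3 ≈ 13.4221 m.
The two errors are perpendicular, so the maximum displacement is √(33.3² + 13.4221²) ≈ 35.9032 m.

36 metres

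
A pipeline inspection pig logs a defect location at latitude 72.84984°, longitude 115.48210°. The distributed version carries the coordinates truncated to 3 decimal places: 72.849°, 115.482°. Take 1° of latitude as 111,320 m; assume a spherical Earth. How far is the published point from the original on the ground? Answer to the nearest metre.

94 metres

Δlat = 72.84984 − 72.849 = +0.00084°; Δlon = 115.48210 − 115.482 = +0.00010°.
N–S: 0.00084° × 111320 m/° = 93.5088 m.
East–west at this latitude: 0.00010° × 111320 × cos 72.849° ≈ 0.00010 × 32827.3 = 3.28273 m.
Combined displacement = (93.5088² + 3.28273²)^½ ≈ 93.5664 m.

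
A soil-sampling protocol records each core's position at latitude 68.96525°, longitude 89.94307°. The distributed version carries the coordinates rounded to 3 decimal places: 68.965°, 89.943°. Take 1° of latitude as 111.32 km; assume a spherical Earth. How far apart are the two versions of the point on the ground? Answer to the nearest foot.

92 feet

Δlat = 68.96525 − 68.965 = +0.00025°; Δlon = 89.94307 − 89.943 = +0.00007°.
N–S: 0.00025° × 111320 m/° = 27.83 m.
E–W at 68.965°: 0.00007° × 111320 × cos 68.965° = 0.00007 × 111320 × 0.3589 ≈ 2.79699 m.
Combined displacement = (27.83² + 2.79699²)^½ ≈ 27.9702 m.
Converting: 27.9702 m × 3.2808 ft/m ≈ 91.766 ft.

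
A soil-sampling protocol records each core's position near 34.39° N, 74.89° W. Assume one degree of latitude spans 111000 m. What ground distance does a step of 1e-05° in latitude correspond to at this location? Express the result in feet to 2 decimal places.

3.64 feet

Along a meridian 1e-05° is 1e-05 × 111000 = 1.11 m.
In feet: 1.11 m ÷ 0.3048 ≈ 3.6417 ft.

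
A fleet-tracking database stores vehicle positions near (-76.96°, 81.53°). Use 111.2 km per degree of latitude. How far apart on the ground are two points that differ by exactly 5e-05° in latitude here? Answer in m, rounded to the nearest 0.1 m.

Along a meridian 5e-05° is 5e-05 × 111200 = 5.56 m.

5.6 m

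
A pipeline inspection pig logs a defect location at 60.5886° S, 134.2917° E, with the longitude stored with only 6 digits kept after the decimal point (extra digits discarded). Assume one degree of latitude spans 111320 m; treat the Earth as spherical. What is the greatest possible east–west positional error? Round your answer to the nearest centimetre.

5 centimetres

Truncating at 6 decimal places can drop up to a full unit in the last place, so the longitude may be off by as much as 1e-06°.
Parallels shrink by cos φ, so at 60.5886° a degree of longitude is 111320 × 0.4911 ≈ 54666.7 m.
Maximum E–W displacement: 1e-06 × 54666.7 = 0.0546667 m.
That is 0.0546667 m = 5.4667 cm.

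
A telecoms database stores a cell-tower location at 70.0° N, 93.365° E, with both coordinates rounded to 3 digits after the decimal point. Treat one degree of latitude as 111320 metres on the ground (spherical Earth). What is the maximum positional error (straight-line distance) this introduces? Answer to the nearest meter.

59 meters

Rounding to 3 decimal places leaves each coordinate within ±0.0005° of the true value.
Latitude error → 0.0005 × 111320 = 55.66 m along the meridian.
Longitude error → 0.0005 × 111320 × cos 70° = 0.0005 × 111320 × 0.3420 ≈ 19.0368 m.
Combining orthogonally: (55.66² + 19.0368²)^½ ≈ 58.8255 m.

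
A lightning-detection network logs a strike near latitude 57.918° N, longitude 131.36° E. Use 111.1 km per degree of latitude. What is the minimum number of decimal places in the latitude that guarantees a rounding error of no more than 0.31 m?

6

One degree of latitude covers 111100 m.
Rounding to N decimal places gives at most 0.5 × 10⁻ᴺ degrees of error, i.e. 0.5 × 10⁻ᴺ × 111100 m.
Setting 55550 × 10⁻ᴺ ≤ 0.31 gives 10ᴺ ≥ 1.792e+05, i.e. N ≥ 5.25.
N = 5 would give 0.555 m (too coarse); N = 6 gives 0.0555 m ≤ 0.31 m.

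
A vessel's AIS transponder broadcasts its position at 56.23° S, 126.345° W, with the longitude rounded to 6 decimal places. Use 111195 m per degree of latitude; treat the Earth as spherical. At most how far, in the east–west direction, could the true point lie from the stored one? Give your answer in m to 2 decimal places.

0.03 m

Rounding to 6 decimal places leaves the longitude within ±5e-07° of the true value.
Parallels shrink by cos φ, so at 56.23° a degree of longitude is 111195 × 0.5559 ≈ 61808.9 m.
Maximum E–W displacement: 5e-07 × 61808.9 = 0.0309045 m.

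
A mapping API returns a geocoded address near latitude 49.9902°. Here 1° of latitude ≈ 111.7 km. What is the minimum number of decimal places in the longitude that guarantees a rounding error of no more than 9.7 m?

At 49.9902° one degree of longitude covers 111700 × cos 49.9902° ≈ 111700 × 0.6429 ≈ 71814 m.
N decimal places → at most half a unit in the last place, 0.5 × 10⁻ᴺ° = 71814/2 × 10⁻ᴺ m.
Setting 35907 × 10⁻ᴺ ≤ 9.7 gives 10ᴺ ≥ 3702, i.e. N ≥ 3.57.
N = 3 would give 35.9 m (too coarse); N = 4 gives 3.59 m ≤ 9.7 m.

4 decimal places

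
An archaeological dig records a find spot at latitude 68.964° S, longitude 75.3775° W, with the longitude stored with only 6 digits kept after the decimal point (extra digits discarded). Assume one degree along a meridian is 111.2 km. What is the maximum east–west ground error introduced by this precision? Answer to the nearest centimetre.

4 centimetres

Truncating at 6 decimal places can drop up to a full unit in the last place, so the longitude may be off by as much as 1e-06°.
At latitude 68.964° a degree of longitude spans 111200 m × cos 68.964° = 111200 × 0.3590 ≈ 39915.7 m.
Maximum E–W displacement: 1e-06 × 39915.7 = 0.0399157 m.
That is 0.0399157 m = 3.9916 cm.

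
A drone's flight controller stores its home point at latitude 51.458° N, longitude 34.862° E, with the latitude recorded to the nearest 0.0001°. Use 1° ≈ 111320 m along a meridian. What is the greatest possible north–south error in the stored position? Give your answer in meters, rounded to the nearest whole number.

6 meters

Rounding to 4 decimal places leaves the latitude within ±5e-05° of the true value.
North–south distance: 5e-05° × 111320 m/° = 5.566 m.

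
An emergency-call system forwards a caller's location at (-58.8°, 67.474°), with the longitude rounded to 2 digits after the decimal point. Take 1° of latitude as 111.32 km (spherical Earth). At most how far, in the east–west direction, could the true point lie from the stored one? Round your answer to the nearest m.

Rounding to 2 decimal places leaves the longitude within ±0.005° of the true value.
One degree of longitude at 58.8° is 111320 × cos 58.8° ≈ 111320 × 0.5180 = 57666.8 m.
So at most 0.005° × 57666.8 ≈ 288.334 m east–west.

288 m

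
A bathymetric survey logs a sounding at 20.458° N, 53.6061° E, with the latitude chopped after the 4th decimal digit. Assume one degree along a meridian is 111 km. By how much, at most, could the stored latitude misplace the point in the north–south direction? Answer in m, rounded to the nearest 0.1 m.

11.1 m

Truncating at 4 decimal places can drop up to a full unit in the last place, so the latitude may be off by as much as 0.0001°.
Along the meridian that is 0.0001° × 111000 m/° = 11.1 m.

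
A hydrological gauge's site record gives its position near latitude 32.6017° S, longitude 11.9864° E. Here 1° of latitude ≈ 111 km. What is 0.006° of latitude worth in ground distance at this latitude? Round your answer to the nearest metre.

666 metres

0.006° × 111000 m/° = 666 m.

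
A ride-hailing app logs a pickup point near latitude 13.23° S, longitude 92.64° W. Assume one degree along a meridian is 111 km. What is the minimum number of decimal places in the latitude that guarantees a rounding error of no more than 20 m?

One degree of latitude covers 111000 m.
With N decimal places the half-ulp bound is 0.5·10⁻ᴺ°, or 0.5·10⁻ᴺ × 111000 m on the ground.
Need 0.5 × 111000 × 10⁻ᴺ ≤ 20 → 10⁻ᴺ ≤ 3.604e-04, so N ≥ 3.44.
So 4 decimal places suffice (5.55 m); 3 would allow up to 55.5 m.

4 decimal places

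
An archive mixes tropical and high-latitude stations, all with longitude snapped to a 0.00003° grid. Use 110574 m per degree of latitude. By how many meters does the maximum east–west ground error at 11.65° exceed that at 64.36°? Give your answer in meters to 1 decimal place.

With a 0.00003° grid the true value lies within half a step, ±0.00003°/2 = ±1.5e-05°, of the stored one.
Error at 11.65° = 1.5e-05° × 110574 × cos 11.65° ≈ 1.6586 × 0.9794 = 1.6244 m.
At 64.36°: 1.5e-05° × 110574 × cos 64.36° = 1.5e-05 × 110574 × 0.4327 ≈ 0.71771 m.
So the lower-latitude error exceeds the higher by 1.6244 − 0.71771 = 0.90674 m.

0.9 meters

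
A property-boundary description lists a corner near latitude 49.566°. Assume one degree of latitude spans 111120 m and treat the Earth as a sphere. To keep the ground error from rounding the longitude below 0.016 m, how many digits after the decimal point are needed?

At 49.566° one degree of longitude covers 111120 × cos 49.566° ≈ 111120 × 0.6486 ≈ 72069.3 m.
With N decimal places the half-ulp bound is 0.5·10⁻ᴺ°, or 0.5·10⁻ᴺ × 72069.3 m on the ground.
Need 0.5 × 72069.3 × 10⁻ᴺ ≤ 0.016 → 10⁻ᴺ ≤ 4.440e-07, so N ≥ 6.35.
At 6 places the error can reach 0.036 m, but 7 places keeps it to 0.0036 m.

7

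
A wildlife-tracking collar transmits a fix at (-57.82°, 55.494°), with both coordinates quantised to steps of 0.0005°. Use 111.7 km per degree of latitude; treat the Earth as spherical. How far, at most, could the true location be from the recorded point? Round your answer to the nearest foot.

With a 0.0005° grid the true value lies within half a step, ±0.0005°/2 = ±0.00025°, of the stored one.
North–south component: 0.00025° × 111700 = 27.925 m.
E–W at 57.82°: 0.00025° × 111700 × cos 57.82° = 0.00025 × 111700 × 0.5326 ≈ 14.8723 m.
Combining orthogonally: (27.925² + 14.8723²)^½ ≈ 31.6385 m.
Converting: 31.6385 m × 3.2808 ft/m ≈ 103.8 ft.

104 feet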